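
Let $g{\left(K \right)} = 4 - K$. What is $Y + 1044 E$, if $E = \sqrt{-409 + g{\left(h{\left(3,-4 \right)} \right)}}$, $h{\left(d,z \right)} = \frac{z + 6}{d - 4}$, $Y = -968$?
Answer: $-968 + 1044 i \sqrt{403} \approx -968.0 + 20958.0 i$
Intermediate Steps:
$h{\left(d,z \right)} = \frac{6 + z}{-4 + d}$
$E = i \sqrt{403}$ ($E = \sqrt{-409 + \left(4 - \frac{6 - 4}{-4 + 3}\right)} = \sqrt{-409 + \left(4 - \frac{1}{-1} \cdot 2\right)} = \sqrt{-409 + \left(4 - \left(-1\right) 2\right)} = \sqrt{-409 + \left(4 - -2\right)} = \sqrt{-409 + \left(4 + 2\right)} = \sqrt{-409 + 6} = \sqrt{-403} = i \sqrt{403} \approx 20.075 i$)
$Y + 1044 E = -968 + 1044 i \sqrt{403}$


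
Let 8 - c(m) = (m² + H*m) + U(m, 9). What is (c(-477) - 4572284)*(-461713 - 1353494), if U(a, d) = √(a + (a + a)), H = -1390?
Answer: 9916176331845 + 5445621*I*√159 ≈ 9.9162e+12 + 6.8667e+7*I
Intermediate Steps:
U(a, d) = √3*√a (U(a, d) = √(a + 2*a) = √(3*a) = √3*√a)
c(m) = 8 - m² + 1390*m - √3*√m (c(m) = 8 - ((m² - 1390*m) + √3*√m) = 8 - (m² - 1390*m + √3*√m) = 8 + (-m² + 1390*m - √3*√m) = 8 - m² + 1390*m - √3*√m)
(c(-477) - 4572284)*(-461713 - 1353494) = ((8 - 1*(-477)² + 1390*(-477) - √3*√(-477)) - 4572284)*(-461713 - 1353494) = ((8 - 1*227529 - 663030 - √3*3*I*√53) - 4572284)*(-1815207) = ((8 - 227529 - 663030 - 3*I*√159) - 4572284)*(-1815207) = ((-890551 - 3*I*√159) - 4572284)*(-1815207) = (-5462835 - 3*I*√159)*(-1815207) = 9916176331845 + 5445621*I*√159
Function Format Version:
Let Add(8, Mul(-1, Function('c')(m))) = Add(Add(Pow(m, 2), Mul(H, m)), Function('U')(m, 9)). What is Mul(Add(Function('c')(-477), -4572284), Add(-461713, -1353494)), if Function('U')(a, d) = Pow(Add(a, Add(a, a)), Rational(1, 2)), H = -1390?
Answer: Add(9916176331845, Mul(5445621, I, Pow(159, Rational(1, 2)))) ≈ Add(9.9162e+12, Mul(6.8667e+7, I))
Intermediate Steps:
Function('U')(a, d) = Mul(Pow(3, Rational(1, 2)), Pow(a, Rational(1, 2))) (Function('U')(a, d) = Pow(Add(a, Mul(2, a)), Rational(1, 2)) = Pow(Mul(3, a), Rational(1, 2)) = Mul(Pow(3, Rational(1, 2)), Pow(a, Rational(1, 2))))
Function('c')(m) = Add(8, Mul(-1, Pow(m, 2)), Mul(1390, m), Mul(-1, Pow(3, Rational(1, 2)), Pow(m, Rational(1, 2)))) (Function('c')(m) = Add(8, Mul(-1, Add(Add(Pow(m, 2), Mul(-1390, m)), Mul(Pow(3, Rational(1, 2)), Pow(m, Rational(1, 2)))))) = Add(8, Mul(-1, Add(Pow(m, 2), Mul(-1390, m), Mul(Pow(3, Rational(1, 2)), Pow(m, Rational(1, 2)))))) = Add(8, Add(Mul(-1, Pow(m, 2)), Mul(1390, m), Mul(-1, Pow(3, Rational(1, 2)), Pow(m, Rational(1, 2))))) = Add(8, Mul(-1, Pow(m, 2)), Mul(1390, m), Mul(-1, Pow(3, Rational(1, 2)), Pow(m, Rational(1, 2)))))
Mul(Add(Function('c')(-477), -4572284), Add(-461713, -1353494)) = Mul(Add(Add(8, Mul(-1, Pow(-477, 2)), Mul(1390, -477), Mul(-1, Pow(3, Rational(1, 2)), Pow(-477, Rational(1, 2)))), -4572284), Add(-461713, -1353494)) = Mul(Add(Add(8, Mul(-1, 227529), -663030, Mul(-1, Pow(3, Rational(1, 2)), Mul(3, I, Pow(53, Rational(1, 2))))), -4572284), -1815207) = Mul(Add(Add(8, -227529, -663030, Mul(-3, I, Pow(159, Rational(1, 2)))), -4572284), -1815207) = Mul(Add(Add(-890551, Mul(-3, I, Pow(159, Rational(1, 2)))), -4572284), -1815207) = Mul(Add(-5462835, Mul(-3, I, Pow(159, Rational(1, 2)))), -1815207) = Add(9916176331845, Mul(5445621, I, Pow(159, Rational(1, 2))))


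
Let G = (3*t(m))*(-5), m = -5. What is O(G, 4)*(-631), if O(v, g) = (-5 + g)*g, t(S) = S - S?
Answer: 2524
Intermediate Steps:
t(S) = 0
G = 0 (G = (3*0)*(-5) = 0*(-5) = 0)
O(v, g) = g*(-5 + g)
O(G, 4)*(-631) = (4*(-5 + 4))*(-631) = (4*(-1))*(-631) = -4*(-631) = 2524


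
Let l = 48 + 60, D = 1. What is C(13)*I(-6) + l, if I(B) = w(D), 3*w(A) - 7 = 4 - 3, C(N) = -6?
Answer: 92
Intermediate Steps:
w(A) = 8/3 (w(A) = 7/3 + (4 - 3)/3 = 7/3 + (⅓)*1 = 7/3 + ⅓ = 8/3)
I(B) = 8/3
l = 108
C(13)*I(-6) + l = -6*8/3 + 108 = -16 + 108 = 92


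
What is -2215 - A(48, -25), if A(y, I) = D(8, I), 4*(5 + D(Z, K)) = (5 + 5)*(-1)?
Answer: -4415/2 ≈ -2207.5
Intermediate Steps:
D(Z, K) = -15/2 (D(Z, K) = -5 + ((5 + 5)*(-1))/4 = -5 + (10*(-1))/4 = -5 + (¼)*(-10) = -5 - 5/2 = -15/2)
A(y, I) = -15/2
-2215 - A(48, -25) = -2215 - 1*(-15/2) = -2215 + 15/2 = -4415/2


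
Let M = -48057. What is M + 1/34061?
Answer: -1636869476/34061 ≈ -48057.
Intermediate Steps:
M + 1/34061 = -48057 + 1/34061 = -1636869476/34061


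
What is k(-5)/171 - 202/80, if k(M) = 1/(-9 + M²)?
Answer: -34537/13680 ≈ -2.5246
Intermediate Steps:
k(-5)/171 - 202/80 = 1/(-9 + (-5)²*171) - 202/80 = (1/171)/(-9 + 25) - 202*1/80 = (1/171)/16 - 101/40 = (1/16)*(1/171) - 101/40 = 1/2736 - 101/40 = -34537/13680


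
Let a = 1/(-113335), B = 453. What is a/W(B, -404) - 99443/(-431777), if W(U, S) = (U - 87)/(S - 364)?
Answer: 687547984161/2985062223995 ≈ 0.23033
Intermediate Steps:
W(U, S) = (-87 + U)/(-364 + S)
a = -1/113335 ≈ -8.8234e-6
a/W(B, -404) - 99443/(-431777) = -(-364 - 404)/(-87 + 453)/113335 - 99443/(-431777) = -1/(113335*(366/(-768))) - 99443*(-1/431777) = -1/(113335*((-1/768*366))) + 99443/431777 = -1/(113335*(-61/128)) + 99443/431777 = -1/113335*(-128/61) + 99443/431777 = 128/6913435 + 99443/431777 = 687547984161/2985062223995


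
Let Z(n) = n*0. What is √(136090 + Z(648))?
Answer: √136090 ≈ 368.90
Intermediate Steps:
Z(n) = 0
√(136090 + Z(648)) = √(136090 + 0) = √136090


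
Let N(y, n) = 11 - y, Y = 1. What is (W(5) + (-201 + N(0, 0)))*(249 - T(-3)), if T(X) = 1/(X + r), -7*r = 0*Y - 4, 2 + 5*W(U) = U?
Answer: -803056/17 ≈ -47239.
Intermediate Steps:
W(U) = -2/5 + U/5
r = 4/7 (r = -(0*1 - 4)/7 = -(0 - 4)/7 = -1/7*(-4) = 4/7 ≈ 0.57143)
T(X) = 1/(4/7 + X) (T(X) = 1/(X + 4/7) = 1/(4/7 + X))
(W(5) + (-201 + N(0, 0)))*(249 - T(-3)) = ((-2/5 + (1/5)*5) + (-201 + (11 - 1*0)))*(249 - 7/(4 + 7*(-3))) = ((-2/5 + 1) + (-201 + (11 + 0)))*(249 - 7/(4 - 21)) = (3/5 + (-201 + 11))*(249 - 7/(-17)) = (3/5 - 190)*(249 - 7*(-1)/17) = -947*(249 - 1*(-7/17))/5 = -947*(249 + 7/17)/5 = -947/5*4240/17 = -803056/17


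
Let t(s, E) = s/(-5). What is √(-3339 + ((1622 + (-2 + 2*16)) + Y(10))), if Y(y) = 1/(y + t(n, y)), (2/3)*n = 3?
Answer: I*√13969137/91 ≈ 41.072*I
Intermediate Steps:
n = 9/2 (n = (3/2)*3 = 9/2 ≈ 4.5000)
t(s, E) = -s/5 (t(s, E) = s*(-⅕) = -s/5)
Y(y) = 1/(-9/10 + y) (Y(y) = 1/(y - ⅕*9/2) = 1/(y - 9/10) = 1/(-9/10 + y))
√(-3339 + ((1622 + (-2 + 2*16)) + Y(10))) = √(-3339 + ((1622 + (-2 + 2*16)) + 10/(-9 + 10*10))) = √(-3339 + ((1622 + (-2 + 32)) + 10/(-9 + 100))) = √(-3339 + ((1622 + 30) + 10/91)) = √(-3339 + (1652 + 10*(1/91))) = √(-3339 + (1652 + 10/91)) = √(-3339 + 150342/91) = √(-153507/91) = I*√13969137/91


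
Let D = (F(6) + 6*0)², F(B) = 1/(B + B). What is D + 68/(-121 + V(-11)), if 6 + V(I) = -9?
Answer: -71/144 ≈ -0.49306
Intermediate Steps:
F(B) = 1/(2*B)
V(I) = -15 (V(I) = -6 - 9 = -15)
D = 1/144 (D = ((½)/6 + 6*0)² = ((½)*(⅙) + 0)² = (1/12 + 0)² = (1/12)² = 1/144 ≈ 0.0069444)
D + 68/(-121 + V(-11)) = 1/144 + 68/(-121 - 15) = 1/144 + 68/(-136) = 1/144 - 1/136*68 = 1/144 - ½ = -71/144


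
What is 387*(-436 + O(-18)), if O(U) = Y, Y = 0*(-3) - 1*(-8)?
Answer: -165636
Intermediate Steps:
Y = 8 (Y = 0 + 8 = 8)
O(U) = 8
387*(-436 + O(-18)) = 387*(-436 + 8) = 387*(-428) = -165636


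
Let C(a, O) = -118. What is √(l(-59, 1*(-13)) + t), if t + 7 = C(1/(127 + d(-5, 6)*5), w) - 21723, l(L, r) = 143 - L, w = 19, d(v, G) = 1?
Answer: I*√21646 ≈ 147.13*I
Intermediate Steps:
t = -21848 (t = -7 + (-118 - 21723) = -7 - 21841 = -21848)
√(l(-59, 1*(-13)) + t) = √((143 - 1*(-59)) - 21848) = √((143 + 59) - 21848) = √(202 - 21848) = √(-21646) = I*√21646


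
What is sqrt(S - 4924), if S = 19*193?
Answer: I*sqrt(1257) ≈ 35.454*I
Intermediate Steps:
S = 3667
sqrt(S - 4924) = sqrt(3667 - 4924) = sqrt(-1257) = I*sqrt(1257)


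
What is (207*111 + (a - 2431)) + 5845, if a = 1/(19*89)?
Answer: 44627182/1691 ≈ 26391.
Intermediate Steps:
a = 1/1691 ≈ 0.00059137
(207*111 + (a - 2431)) + 5845 = (207*111 + (1/1691 - 2431)) + 5845 = (22977 - 4110820/1691) + 5845 = 34743287/1691 + 5845 = 44627182/1691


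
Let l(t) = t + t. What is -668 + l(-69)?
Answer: -806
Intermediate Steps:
l(t) = 2*t
-668 + l(-69) = -668 + 2*(-69) = -668 - 138 = -806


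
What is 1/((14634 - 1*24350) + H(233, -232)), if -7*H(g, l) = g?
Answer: -7/68245 ≈ -0.00010257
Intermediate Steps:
H(g, l) = -g/7
1/((14634 - 1*24350) + H(233, -232)) = 1/((14634 - 1*24350) - ⅐*233) = 1/((14634 - 24350) - 233/7) = 1/(-9716 - 233/7) = 1/(-68245/7) = -7/68245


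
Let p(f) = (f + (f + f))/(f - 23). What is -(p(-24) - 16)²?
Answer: -462400/2209 ≈ -209.33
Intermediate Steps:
p(f) = 3*f/(-23 + f) (p(f) = (f + 2*f)/(-23 + f) = (3*f)/(-23 + f) = 3*f/(-23 + f))
-(p(-24) - 16)² = -(3*(-24)/(-23 - 24) - 16)² = -(3*(-24)/(-47) - 16)² = -(3*(-24)*(-1/47) - 16)² = -(72/47 - 16)² = -(-680/47)² = -1*462400/2209 = -462400/2209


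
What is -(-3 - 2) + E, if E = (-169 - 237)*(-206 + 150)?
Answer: 22741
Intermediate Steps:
E = 22736 (E = -406*(-56) = 22736)
-(-3 - 2) + E = -(-3 - 2) + 22736 = -1*(-5) + 22736 = 5 + 22736 = 22741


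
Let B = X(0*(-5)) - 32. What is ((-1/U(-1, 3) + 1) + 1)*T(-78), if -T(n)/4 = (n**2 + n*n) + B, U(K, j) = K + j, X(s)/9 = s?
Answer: -72816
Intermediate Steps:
X(s) = 9*s
B = -32 (B = 9*(0*(-5)) - 32 = 9*0 - 32 = 0 - 32 = -32)
T(n) = 128 - 8*n**2 (T(n) = -4*((n**2 + n*n) - 32) = -4*((n**2 + n**2) - 32) = -4*(2*n**2 - 32) = -4*(-32 + 2*n**2) = 128 - 8*n**2)
((-1/U(-1, 3) + 1) + 1)*T(-78) = ((-1/(-1 + 3) + 1) + 1)*(128 - 8*(-78)**2) = ((-1/2 + 1) + 1)*(128 - 8*6084) = ((-1*1/2 + 1) + 1)*(128 - 48672) = ((-1/2 + 1) + 1)*(-48544) = (1/2 + 1)*(-48544) = (3/2)*(-48544) = -72816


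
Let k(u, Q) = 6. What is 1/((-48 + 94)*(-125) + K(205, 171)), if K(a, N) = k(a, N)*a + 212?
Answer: -1/4308 ≈ -0.00023213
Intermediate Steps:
K(a, N) = 212 + 6*a (K(a, N) = 6*a + 212 = 212 + 6*a)
1/((-48 + 94)*(-125) + K(205, 171)) = 1/((-48 + 94)*(-125) + (212 + 6*205)) = 1/(46*(-125) + (212 + 1230)) = 1/(-5750 + 1442) = 1/(-4308) = -1/4308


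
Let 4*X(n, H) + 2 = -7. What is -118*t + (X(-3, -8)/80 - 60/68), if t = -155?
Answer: 99492647/5440 ≈ 18289.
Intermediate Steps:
X(n, H) = -9/4 (X(n, H) = -½ + (¼)*(-7) = -½ - 7/4 = -9/4)
-118*t + (X(-3, -8)/80 - 60/68) = -118*(-155) + (-9/4/80 - 60/68) = 18290 + (-9/4*1/80 - 60*1/68) = 18290 + (-9/320 - 15/17) = 18290 - 4953/5440 = 99492647/5440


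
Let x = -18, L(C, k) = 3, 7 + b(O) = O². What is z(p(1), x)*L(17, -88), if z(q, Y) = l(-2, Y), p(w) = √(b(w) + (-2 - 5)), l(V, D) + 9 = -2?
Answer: -33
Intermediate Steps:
b(O) = -7 + O²
l(V, D) = -11 (l(V, D) = -9 - 2 = -11)
p(w) = √(-14 + w²) (p(w) = √((-7 + w²) + (-2 - 5)) = √((-7 + w²) - 7) = √(-14 + w²))
z(q, Y) = -11
z(p(1), x)*L(17, -88) = -11*3 = -33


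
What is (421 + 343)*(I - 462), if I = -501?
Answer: -735732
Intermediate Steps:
(421 + 343)*(I - 462) = (421 + 343)*(-501 - 462) = 764*(-963) = -735732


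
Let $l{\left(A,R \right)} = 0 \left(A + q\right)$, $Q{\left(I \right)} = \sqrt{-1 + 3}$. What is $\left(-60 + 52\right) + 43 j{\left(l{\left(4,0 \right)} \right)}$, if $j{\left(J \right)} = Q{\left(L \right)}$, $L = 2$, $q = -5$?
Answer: $-8 + 43 \sqrt{2} \approx 52.811$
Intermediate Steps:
$Q{\left(I \right)} = \sqrt{2}$
$l{\left(A,R \right)} = 0$ ($l{\left(A,R \right)} = 0 \left(A - 5\right) = 0 \left(-5 + A\right) = 0$)
$j{\left(J \right)} = \sqrt{2}$
$\left(-60 + 52\right) + 43 j{\left(l{\left(4,0 \right)} \right)} = \left(-60 + 52\right) + 43 \sqrt{2} = -8 + 43 \sqrt{2}$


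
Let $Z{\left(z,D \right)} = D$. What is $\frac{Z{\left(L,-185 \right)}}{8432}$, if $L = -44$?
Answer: $- \frac{185}{8432} \approx -0.02194$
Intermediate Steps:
$\frac{Z{\left(L,-185 \right)}}{8432} = - \frac{185}{8432}$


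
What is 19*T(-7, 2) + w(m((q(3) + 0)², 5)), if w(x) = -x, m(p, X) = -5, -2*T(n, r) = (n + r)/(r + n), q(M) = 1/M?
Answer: -9/2 ≈ -4.5000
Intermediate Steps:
T(n, r) = -½ (T(n, r) = -(n + r)/(2*(r + n)) = -(n + r)/(2*(n + r)) = -½*1 = -½)
19*T(-7, 2) + w(m((q(3) + 0)², 5)) = 19*(-½) - 1*(-5) = -19/2 + 5 = -9/2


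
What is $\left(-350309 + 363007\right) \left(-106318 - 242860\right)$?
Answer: $-4433862244$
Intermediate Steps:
$\left(-350309 + 363007\right) \left(-106318 - 242860\right) = 12698 \left(-349178\right) = -4433862244$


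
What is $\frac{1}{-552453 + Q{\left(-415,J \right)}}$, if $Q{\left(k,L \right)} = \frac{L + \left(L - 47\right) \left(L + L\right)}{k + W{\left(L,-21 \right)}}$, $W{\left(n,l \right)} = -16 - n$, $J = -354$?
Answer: $- \frac{77}{42822435} \approx -1.7981 \cdot 10^{-6}$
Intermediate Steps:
$Q{\left(k,L \right)} = \frac{L + 2 L \left(-47 + L\right)}{-16 + k - L}$ ($Q{\left(k,L \right)} = \frac{L + \left(L - 47\right) \left(L + L\right)}{k - \left(16 + L\right)} = \frac{L + \left(-47 + L\right) 2 L}{-16 + k - L} = \frac{L + 2 L \left(-47 + L\right)}{-16 + k - L}$)
$\frac{1}{-552453 + Q{\left(-415,J \right)}} = \frac{1}{-552453 - \frac{354 \left(-93 + 2 \left(-354\right)\right)}{-16 - 415 - -354}} = \frac{1}{-552453 - \frac{354 \left(-93 - 708\right)}{-16 - 415 + 354}} = \frac{1}{-552453 - 354 \frac{1}{-77} \left(-801\right)} = \frac{1}{-552453 - \left(- \frac{354}{77}\right) \left(-801\right)} = \frac{1}{-552453 - \frac{283554}{77}} = \frac{1}{- \frac{42822435}{77}} = - \frac{77}{42822435}$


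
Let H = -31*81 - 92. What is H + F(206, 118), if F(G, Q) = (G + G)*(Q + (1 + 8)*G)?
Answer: 809861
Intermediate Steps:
H = -2603 (H = -2511 - 92 = -2603)
F(G, Q) = 2*G*(Q + 9*G) (F(G, Q) = (2*G)*(Q + 9*G) = 2*G*(Q + 9*G))
H + F(206, 118) = -2603 + 2*206*(118 + 9*206) = -2603 + 2*206*(118 + 1854) = -2603 + 2*206*1972 = -2603 + 812464 = 809861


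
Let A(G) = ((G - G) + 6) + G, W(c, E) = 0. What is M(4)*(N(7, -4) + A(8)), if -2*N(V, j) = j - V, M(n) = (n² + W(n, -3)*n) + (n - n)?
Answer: 312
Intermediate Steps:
M(n) = n² (M(n) = (n² + 0*n) + (n - n) = (n² + 0) + 0 = n² + 0 = n²)
A(G) = 6 + G (A(G) = (0 + 6) + G = 6 + G)
N(V, j) = V/2 - j/2 (N(V, j) = -(j - V)/2 = V/2 - j/2)
M(4)*(N(7, -4) + A(8)) = 4²*(((½)*7 - ½*(-4)) + (6 + 8)) = 16*((7/2 + 2) + 14) = 16*(11/2 + 14) = 16*(39/2) = 312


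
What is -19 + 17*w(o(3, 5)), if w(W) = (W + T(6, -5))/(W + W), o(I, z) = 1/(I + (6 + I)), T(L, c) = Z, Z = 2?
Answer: 387/2 ≈ 193.50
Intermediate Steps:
T(L, c) = 2
o(I, z) = 1/(6 + 2*I)
w(W) = (2 + W)/(2*W) (w(W) = (W + 2)/(W + W) = (2 + W)/((2*W)) = (2 + W)*(1/(2*W)) = (2 + W)/(2*W))
-19 + 17*w(o(3, 5)) = -19 + 17*((2 + 1/(2*(3 + 3)))/(2*((1/(2*(3 + 3)))))) = -19 + 17*((2 + (½)/6)/(2*(((½)/6)))) = -19 + 17*((2 + (½)*(⅙))/(2*(((½)*(⅙))))) = -19 + 17*((2 + 1/12)/(2*(1/12))) = -19 + 17*((½)*12*(25/12)) = -19 + 17*(25/2) = -19 + 425/2 = 387/2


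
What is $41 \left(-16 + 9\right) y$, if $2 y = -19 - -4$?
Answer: $\frac{4305}{2} \approx 2152.5$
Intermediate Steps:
$y = - \frac{15}{2}$ ($y = \frac{-19 - -4}{2} = \frac{-19 + 4}{2} = \frac{1}{2} \left(-15\right) = - \frac{15}{2} \approx -7.5$)
$41 \left(-16 + 9\right) y = 41 \left(-16 + 9\right) \left(- \frac{15}{2}\right) = 41 \left(-7\right) \left(- \frac{15}{2}\right) = \left(-287\right) \left(- \frac{15}{2}\right) = \frac{4305}{2}$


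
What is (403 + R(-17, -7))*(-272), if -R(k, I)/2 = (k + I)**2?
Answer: 203728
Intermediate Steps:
R(k, I) = -2*(I + k)**2 (R(k, I) = -2*(k + I)**2 = -2*(I + k)**2)
(403 + R(-17, -7))*(-272) = (403 - 2*(-7 - 17)**2)*(-272) = (403 - 2*(-24)**2)*(-272) = (403 - 2*576)*(-272) = (403 - 1152)*(-272) = -749*(-272) = 203728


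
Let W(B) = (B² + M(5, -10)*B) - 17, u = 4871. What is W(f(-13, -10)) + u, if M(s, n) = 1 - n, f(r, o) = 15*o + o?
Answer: 28694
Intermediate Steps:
f(r, o) = 16*o
W(B) = -17 + B² + 11*B (W(B) = (B² + (1 - 1*(-10))*B) - 17 = (B² + (1 + 10)*B) - 17 = (B² + 11*B) - 17 = -17 + B² + 11*B)
W(f(-13, -10)) + u = (-17 + (16*(-10))² + 11*(16*(-10))) + 4871 = (-17 + (-160)² + 11*(-160)) + 4871 = (-17 + 25600 - 1760) + 4871 = 23823 + 4871 = 28694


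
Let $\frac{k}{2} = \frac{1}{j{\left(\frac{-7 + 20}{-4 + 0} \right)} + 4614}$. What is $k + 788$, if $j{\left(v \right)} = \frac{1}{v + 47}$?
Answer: $\frac{318137051}{403727} \approx 788.0$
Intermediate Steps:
$j{\left(v \right)} = \frac{1}{47 + v}$
$k = \frac{175}{403727}$ ($k = \frac{2}{\frac{1}{47 + \frac{-7 + 20}{-4 + 0}} + 4614} = \frac{2}{\frac{1}{47 + \frac{13}{-4}} + 4614} = \frac{2}{\frac{1}{47 + 13 \left(- \frac{1}{4}\right)} + 4614} = \frac{2}{\frac{1}{47 - \frac{13}{4}} + 4614} = \frac{2}{\frac{1}{\frac{175}{4}} + 4614} = \frac{2}{\frac{4}{175} + 4614} = \frac{2}{\frac{807454}{175}} = 2 \cdot \frac{175}{807454} = \frac{175}{403727} \approx 0.00043346$)
$k + 788 = \frac{175}{403727} + 788 = \frac{318137051}{403727}$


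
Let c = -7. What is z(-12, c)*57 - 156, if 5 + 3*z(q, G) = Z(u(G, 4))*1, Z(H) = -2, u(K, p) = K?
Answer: -289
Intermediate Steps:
z(q, G) = -7/3 (z(q, G) = -5/3 + (-2*1)/3 = -5/3 + (⅓)*(-2) = -5/3 - ⅔ = -7/3)
z(-12, c)*57 - 156 = -7/3*57 - 156 = -133 - 156 = -289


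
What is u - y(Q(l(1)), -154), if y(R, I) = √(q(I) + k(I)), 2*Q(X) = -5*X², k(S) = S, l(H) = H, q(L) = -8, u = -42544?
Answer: -42544 - 9*I*√2 ≈ -42544.0 - 12.728*I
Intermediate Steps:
Q(X) = -5*X²/2 (Q(X) = (-5*X²)/2 = -5*X²/2)
y(R, I) = √(-8 + I)
u - y(Q(l(1)), -154) = -42544 - √(-8 - 154) = -42544 - √(-162) = -42544 - 9*I*√2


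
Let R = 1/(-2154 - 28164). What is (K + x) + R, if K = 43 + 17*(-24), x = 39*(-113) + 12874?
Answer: 245636435/30318 ≈ 8102.0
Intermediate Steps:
x = 8467 (x = -4407 + 12874 = 8467)
R = -1/30318 (R = 1/(-30318) = -1/30318 ≈ -3.2984e-5)
K = -365 (K = 43 - 408 = -365)
(K + x) + R = (-365 + 8467) - 1/30318 = 8102 - 1/30318 = 245636435/30318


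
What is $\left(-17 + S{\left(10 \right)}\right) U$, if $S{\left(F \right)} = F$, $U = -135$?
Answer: $945$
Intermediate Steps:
$\left(-17 + S{\left(10 \right)}\right) U = \left(-17 + 10\right) \left(-135\right) = \left(-7\right) \left(-135\right) = 945$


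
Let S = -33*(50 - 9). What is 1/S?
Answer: -1/1353 ≈ -0.00073910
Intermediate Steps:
S = -1353 (S = -33*41 = -1353)
1/S = 1/(-1353) = -1/1353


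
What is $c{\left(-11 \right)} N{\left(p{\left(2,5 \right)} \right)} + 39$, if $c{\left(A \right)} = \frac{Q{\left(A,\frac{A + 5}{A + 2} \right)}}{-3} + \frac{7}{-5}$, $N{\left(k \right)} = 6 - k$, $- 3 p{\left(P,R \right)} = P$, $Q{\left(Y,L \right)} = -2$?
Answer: $\frac{307}{9} \approx 34.111$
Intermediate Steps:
$p{\left(P,R \right)} = - \frac{P}{3}$
$c{\left(A \right)} = - \frac{11}{15}$ ($c{\left(A \right)} = - \frac{2}{-3} + \frac{7}{-5} = \left(-2\right) \left(- \frac{1}{3}\right) + 7 \left(- \frac{1}{5}\right) = \frac{2}{3} - \frac{7}{5} = - \frac{11}{15}$)
$c{\left(-11 \right)} N{\left(p{\left(2,5 \right)} \right)} + 39 = - \frac{11 \left(6 - \left(- \frac{1}{3}\right) 2\right)}{15} + 39 = - \frac{11 \left(6 - - \frac{2}{3}\right)}{15} + 39 = - \frac{11 \left(6 + \frac{2}{3}\right)}{15} + 39 = \left(- \frac{11}{15}\right) \frac{20}{3} + 39 = - \frac{44}{9} + 39 = \frac{307}{9}$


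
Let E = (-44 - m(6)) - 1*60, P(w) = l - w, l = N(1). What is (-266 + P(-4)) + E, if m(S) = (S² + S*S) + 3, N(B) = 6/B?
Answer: -435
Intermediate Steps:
l = 6 (l = 6/1 = 6*1 = 6)
m(S) = 3 + 2*S² (m(S) = (S² + S²) + 3 = 2*S² + 3 = 3 + 2*S²)
P(w) = 6 - w
E = -179 (E = (-44 - (3 + 2*6²)) - 1*60 = (-44 - (3 + 2*36)) - 60 = (-44 - (3 + 72)) - 60 = (-44 - 1*75) - 60 = (-44 - 75) - 60 = -119 - 60 = -179)
(-266 + P(-4)) + E = (-266 + (6 - 1*(-4))) - 179 = (-266 + (6 + 4)) - 179 = (-266 + 10) - 179 = -256 - 179 = -435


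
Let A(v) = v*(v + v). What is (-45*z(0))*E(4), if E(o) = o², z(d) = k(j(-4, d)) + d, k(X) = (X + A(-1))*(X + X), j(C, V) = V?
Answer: 0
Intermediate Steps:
A(v) = 2*v² (A(v) = v*(2*v) = 2*v²)
k(X) = 2*X*(2 + X) (k(X) = (X + 2*(-1)²)*(X + X) = (X + 2*1)*(2*X) = (X + 2)*(2*X) = (2 + X)*(2*X) = 2*X*(2 + X))
z(d) = d + 2*d*(2 + d) (z(d) = 2*d*(2 + d) + d = d + 2*d*(2 + d))
(-45*z(0))*E(4) = -0*(5 + 2*0)*4² = -0*(5 + 0)*16 = -0*5*16 = -45*0*16 = 0*16 = 0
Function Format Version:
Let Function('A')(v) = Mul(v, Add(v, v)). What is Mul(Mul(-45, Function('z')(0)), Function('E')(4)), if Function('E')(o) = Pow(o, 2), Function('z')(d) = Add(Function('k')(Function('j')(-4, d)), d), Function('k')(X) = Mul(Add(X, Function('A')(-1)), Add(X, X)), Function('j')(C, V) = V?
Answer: 0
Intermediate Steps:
Function('A')(v) = Mul(2, Pow(v, 2)) (Function('A')(v) = Mul(v, Mul(2, v)) = Mul(2, Pow(v, 2)))
Function('k')(X) = Mul(2, X, Add(2, X)) (Function('k')(X) = Mul(Add(X, Mul(2, Pow(-1, 2))), Add(X, X)) = Mul(Add(X, Mul(2, 1)), Mul(2, X)) = Mul(Add(X, 2), Mul(2, X)) = Mul(Add(2, X), Mul(2, X)) = Mul(2, X, Add(2, X)))
Function('z')(d) = Add(d, Mul(2, d, Add(2, d))) (Function('z')(d) = Add(Mul(2, d, Add(2, d)), d) = Add(d, Mul(2, d, Add(2, d))))
Mul(Mul(-45, Function('z')(0)), Function('E')(4)) = Mul(Mul(-45, Mul(0, Add(5, Mul(2, 0)))), Pow(4, 2)) = Mul(Mul(-45, Mul(0, Add(5, 0))), 16) = Mul(Mul(-45, Mul(0, 5)), 16) = Mul(Mul(-45, 0), 16) = Mul(0, 16) = 0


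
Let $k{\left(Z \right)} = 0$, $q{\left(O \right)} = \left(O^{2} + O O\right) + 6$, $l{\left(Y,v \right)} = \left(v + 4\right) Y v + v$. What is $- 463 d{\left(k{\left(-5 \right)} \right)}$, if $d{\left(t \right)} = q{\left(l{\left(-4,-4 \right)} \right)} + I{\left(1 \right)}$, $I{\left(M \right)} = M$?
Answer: $-18057$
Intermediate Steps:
$l{\left(Y,v \right)} = v + Y v \left(4 + v\right)$ ($l{\left(Y,v \right)} = \left(4 + v\right) Y v + v = Y \left(4 + v\right) v + v = Y v \left(4 + v\right) + v = v + Y v \left(4 + v\right)$)
$q{\left(O \right)} = 6 + 2 O^{2}$ ($q{\left(O \right)} = \left(O^{2} + O^{2}\right) + 6 = 2 O^{2} + 6 = 6 + 2 O^{2}$)
$d{\left(t \right)} = 39$ ($d{\left(t \right)} = \left(6 + 2 \left(- 4 \left(1 + 4 \left(-4\right) - -16\right)\right)^{2}\right) + 1 = \left(6 + 2 \left(- 4 \left(1 - 16 + 16\right)\right)^{2}\right) + 1 = \left(6 + 2 \left(\left(-4\right) 1\right)^{2}\right) + 1 = \left(6 + 2 \left(-4\right)^{2}\right) + 1 = \left(6 + 2 \cdot 16\right) + 1 = \left(6 + 32\right) + 1 = 38 + 1 = 39$)
$- 463 d{\left(k{\left(-5 \right)} \right)} = \left(-463\right) 39 = -18057$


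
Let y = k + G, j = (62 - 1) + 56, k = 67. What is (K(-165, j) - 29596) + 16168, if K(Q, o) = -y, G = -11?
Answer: -13484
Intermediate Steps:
j = 117 (j = 61 + 56 = 117)
y = 56 (y = 67 - 11 = 56)
K(Q, o) = -56 (K(Q, o) = -1*56 = -56)
(K(-165, j) - 29596) + 16168 = (-56 - 29596) + 16168 = -29652 + 16168 = -13484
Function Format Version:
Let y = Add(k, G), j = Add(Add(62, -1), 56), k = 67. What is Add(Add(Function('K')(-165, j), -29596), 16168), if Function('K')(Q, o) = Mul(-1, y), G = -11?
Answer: -13484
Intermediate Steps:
j = 117 (j = Add(61, 56) = 117)
y = 56 (y = Add(67, -11) = 56)
Function('K')(Q, o) = -56 (Function('K')(Q, o) = Mul(-1, 56) = -56)
Add(Add(Function('K')(-165, j), -29596), 16168) = Add(Add(-56, -29596), 16168) = Add(-29652, 16168) = -13484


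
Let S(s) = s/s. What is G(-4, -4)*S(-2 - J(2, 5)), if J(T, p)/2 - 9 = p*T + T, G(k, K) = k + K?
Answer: -8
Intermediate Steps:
G(k, K) = K + k
J(T, p) = 18 + 2*T + 2*T*p (J(T, p) = 18 + 2*(p*T + T) = 18 + 2*(T*p + T) = 18 + 2*(T + T*p) = 18 + (2*T + 2*T*p) = 18 + 2*T + 2*T*p)
S(s) = 1
G(-4, -4)*S(-2 - J(2, 5)) = (-4 - 4)*1 = -8*1 = -8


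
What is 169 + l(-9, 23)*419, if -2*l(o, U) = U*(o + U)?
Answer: -67290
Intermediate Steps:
l(o, U) = -U*(U + o)/2 (l(o, U) = -U*(o + U)/2 = -U*(U + o)/2)
169 + l(-9, 23)*419 = 169 - ½*23*(23 - 9)*419 = 169 - ½*23*14*419 = 169 - 161*419 = 169 - 67459 = -67290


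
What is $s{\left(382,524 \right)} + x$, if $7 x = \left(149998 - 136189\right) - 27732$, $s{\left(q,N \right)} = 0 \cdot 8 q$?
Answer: $-1989$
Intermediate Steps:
$s{\left(q,N \right)} = 0$ ($s{\left(q,N \right)} = 0 q = 0$)
$x = -1989$ ($x = \frac{\left(149998 - 136189\right) - 27732}{7} = \frac{13809 - 27732}{7} = \frac{1}{7} \left(-13923\right) = -1989$)
$s{\left(382,524 \right)} + x = 0 - 1989 = -1989$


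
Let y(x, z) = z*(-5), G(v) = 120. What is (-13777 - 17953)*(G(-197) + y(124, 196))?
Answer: 27287800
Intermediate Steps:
y(x, z) = -5*z
(-13777 - 17953)*(G(-197) + y(124, 196)) = (-13777 - 17953)*(120 - 5*196) = -31730*(120 - 980) = -31730*(-860) = 27287800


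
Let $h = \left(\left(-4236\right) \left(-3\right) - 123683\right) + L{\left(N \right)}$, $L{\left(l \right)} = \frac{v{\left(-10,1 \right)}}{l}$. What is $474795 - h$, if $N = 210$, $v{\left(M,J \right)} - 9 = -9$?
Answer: $585770$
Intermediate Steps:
$v{\left(M,J \right)} = 0$ ($v{\left(M,J \right)} = 9 - 9 = 0$)
$L{\left(l \right)} = 0$ ($L{\left(l \right)} = \frac{0}{l} = 0$)
$h = -110975$ ($h = \left(\left(-4236\right) \left(-3\right) - 123683\right) + 0 = \left(12708 - 123683\right) + 0 = -110975 + 0 = -110975$)
$474795 - h = 474795 - -110975 = 474795 + 110975 = 585770$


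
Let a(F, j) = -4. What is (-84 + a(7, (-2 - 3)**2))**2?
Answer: 7744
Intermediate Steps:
(-84 + a(7, (-2 - 3)**2))**2 = (-84 - 4)**2 = (-88)**2 = 7744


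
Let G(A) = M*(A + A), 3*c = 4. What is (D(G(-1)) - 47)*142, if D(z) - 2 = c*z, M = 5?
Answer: -24850/3 ≈ -8283.3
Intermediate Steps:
c = 4/3 (c = (⅓)*4 = 4/3 ≈ 1.3333)
G(A) = 10*A (G(A) = 5*(A + A) = 5*(2*A) = 10*A)
D(z) = 2 + 4*z/3
(D(G(-1)) - 47)*142 = ((2 + 4*(10*(-1))/3) - 47)*142 = ((2 + (4/3)*(-10)) - 47)*142 = ((2 - 40/3) - 47)*142 = (-34/3 - 47)*142 = -175/3*142 = -24850/3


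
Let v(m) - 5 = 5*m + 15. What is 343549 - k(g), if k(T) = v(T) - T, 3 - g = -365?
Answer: 342057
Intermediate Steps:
g = 368 (g = 3 - 1*(-365) = 3 + 365 = 368)
v(m) = 20 + 5*m (v(m) = 5 + (5*m + 15) = 5 + (15 + 5*m) = 20 + 5*m)
k(T) = 20 + 4*T (k(T) = (20 + 5*T) - T = 20 + 4*T)
343549 - k(g) = 343549 - (20 + 4*368) = 343549 - (20 + 1472) = 343549 - 1*1492 = 343549 - 1492 = 342057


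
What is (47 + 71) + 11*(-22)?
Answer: -124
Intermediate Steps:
(47 + 71) + 11*(-22) = 118 - 242 = -124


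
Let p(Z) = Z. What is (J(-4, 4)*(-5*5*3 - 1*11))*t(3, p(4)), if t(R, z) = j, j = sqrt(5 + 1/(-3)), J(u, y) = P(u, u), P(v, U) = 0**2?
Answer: 0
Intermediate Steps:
P(v, U) = 0
J(u, y) = 0
j = sqrt(42)/3 (j = sqrt(5 - 1/3) = sqrt(14/3) = sqrt(42)/3 ≈ 2.1602)
t(R, z) = sqrt(42)/3
(J(-4, 4)*(-5*5*3 - 1*11))*t(3, p(4)) = (0*(-5*5*3 - 1*11))*(sqrt(42)/3) = (0*(-25*3 - 11))*(sqrt(42)/3) = (0*(-75 - 11))*(sqrt(42)/3) = (0*(-86))*(sqrt(42)/3) = 0*(sqrt(42)/3) = 0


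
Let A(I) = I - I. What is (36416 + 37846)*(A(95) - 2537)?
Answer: -188402694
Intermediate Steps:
A(I) = 0
(36416 + 37846)*(A(95) - 2537) = (36416 + 37846)*(0 - 2537) = 74262*(-2537) = -188402694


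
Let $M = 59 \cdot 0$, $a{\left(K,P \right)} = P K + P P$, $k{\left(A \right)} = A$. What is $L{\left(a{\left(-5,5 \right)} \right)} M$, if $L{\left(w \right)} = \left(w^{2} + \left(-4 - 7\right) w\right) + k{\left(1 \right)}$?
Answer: $0$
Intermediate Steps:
$a{\left(K,P \right)} = P^{2} + K P$ ($a{\left(K,P \right)} = K P + P^{2} = P^{2} + K P$)
$M = 0$
$L{\left(w \right)} = 1 + w^{2} - 11 w$ ($L{\left(w \right)} = \left(w^{2} + \left(-4 - 7\right) w\right) + 1 = \left(w^{2} - 11 w\right) + 1 = 1 + w^{2} - 11 w$)
$L{\left(a{\left(-5,5 \right)} \right)} M = \left(1 + \left(5 \left(-5 + 5\right)\right)^{2} - 11 \cdot 5 \left(-5 + 5\right)\right) 0 = \left(1 + \left(5 \cdot 0\right)^{2} - 11 \cdot 5 \cdot 0\right) 0 = \left(1 + 0^{2} - 0\right) 0 = \left(1 + 0 + 0\right) 0 = 1 \cdot 0 = 0$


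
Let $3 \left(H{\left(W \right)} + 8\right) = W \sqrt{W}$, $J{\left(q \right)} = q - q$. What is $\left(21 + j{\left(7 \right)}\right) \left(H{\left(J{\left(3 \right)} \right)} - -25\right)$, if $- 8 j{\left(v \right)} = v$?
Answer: $\frac{2737}{8} \approx 342.13$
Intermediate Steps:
$j{\left(v \right)} = - \frac{v}{8}$
$J{\left(q \right)} = 0$
$H{\left(W \right)} = -8 + \frac{W^{\frac{3}{2}}}{3}$ ($H{\left(W \right)} = -8 + \frac{W \sqrt{W}}{3} = -8 + \frac{W^{\frac{3}{2}}}{3}$)
$\left(21 + j{\left(7 \right)}\right) \left(H{\left(J{\left(3 \right)} \right)} - -25\right) = \left(21 - \frac{7}{8}\right) \left(\left(-8 + \frac{0^{\frac{3}{2}}}{3}\right) - -25\right) = \left(21 - \frac{7}{8}\right) \left(\left(-8 + \frac{1}{3} \cdot 0\right) + 25\right) = \frac{161 \left(\left(-8 + 0\right) + 25\right)}{8} = \frac{161 \left(-8 + 25\right)}{8} = \frac{161}{8} \cdot 17 = \frac{2737}{8}$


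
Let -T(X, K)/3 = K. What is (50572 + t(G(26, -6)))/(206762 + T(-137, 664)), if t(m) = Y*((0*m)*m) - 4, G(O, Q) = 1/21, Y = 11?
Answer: 25284/102385 ≈ 0.24695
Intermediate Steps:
T(X, K) = -3*K
G(O, Q) = 1/21
t(m) = -4 (t(m) = 11*((0*m)*m) - 4 = 11*(0*m) - 4 = 11*0 - 4 = 0 - 4 = -4)
(50572 + t(G(26, -6)))/(206762 + T(-137, 664)) = (50572 - 4)/(206762 - 3*664) = 50568/(206762 - 1992) = 50568/204770 = 50568*(1/204770) = 25284/102385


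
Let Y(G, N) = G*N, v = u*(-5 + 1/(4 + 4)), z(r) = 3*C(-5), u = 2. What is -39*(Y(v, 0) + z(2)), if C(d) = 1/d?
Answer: 117/5 ≈ 23.400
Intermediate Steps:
C(d) = 1/d
z(r) = -⅗ (z(r) = 3/(-5) = 3*(-⅕) = -⅗)
v = -39/4 (v = 2*(-5 + 1/(4 + 4)) = 2*(-5 + 1/8) = 2*(-5 + ⅛) = 2*(-39/8) = -39/4 ≈ -9.7500)
-39*(Y(v, 0) + z(2)) = -39*(-39/4*0 - ⅗) = -39*(0 - ⅗) = -39*(-⅗) = 117/5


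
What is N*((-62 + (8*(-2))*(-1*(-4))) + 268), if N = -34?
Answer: -4828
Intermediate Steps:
N*((-62 + (8*(-2))*(-1*(-4))) + 268) = -34*((-62 + (8*(-2))*(-1*(-4))) + 268) = -34*((-62 - 16*4) + 268) = -34*((-62 - 64) + 268) = -34*(-126 + 268) = -34*142 = -4828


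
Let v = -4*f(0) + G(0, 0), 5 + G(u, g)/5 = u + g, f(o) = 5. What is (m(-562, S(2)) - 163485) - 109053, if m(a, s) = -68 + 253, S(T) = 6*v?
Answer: -272353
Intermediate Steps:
G(u, g) = -25 + 5*g + 5*u (G(u, g) = -25 + 5*(u + g) = -25 + 5*(g + u) = -25 + (5*g + 5*u) = -25 + 5*g + 5*u)
v = -45 (v = -4*5 + (-25 + 5*0 + 5*0) = -20 + (-25 + 0 + 0) = -20 - 25 = -45)
S(T) = -270 (S(T) = 6*(-45) = -270)
m(a, s) = 185
(m(-562, S(2)) - 163485) - 109053 = (185 - 163485) - 109053 = -163300 - 109053 = -272353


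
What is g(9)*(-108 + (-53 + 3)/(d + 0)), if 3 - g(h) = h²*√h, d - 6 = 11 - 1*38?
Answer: 177440/7 ≈ 25349.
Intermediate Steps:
d = -21 (d = 6 + (11 - 1*38) = 6 + (11 - 38) = 6 - 27 = -21)
g(h) = 3 - h^(5/2) (g(h) = 3 - h²*√h = 3 - h^(5/2))
g(9)*(-108 + (-53 + 3)/(d + 0)) = (3 - 9^(5/2))*(-108 + (-53 + 3)/(-21 + 0)) = (3 - 1*243)*(-108 - 50/(-21)) = (3 - 243)*(-108 - 50*(-1/21)) = -240*(-108 + 50/21) = -240*(-2218/21) = 177440/7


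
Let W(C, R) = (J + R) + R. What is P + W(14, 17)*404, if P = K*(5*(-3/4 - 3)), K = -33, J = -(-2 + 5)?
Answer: 52571/4 ≈ 13143.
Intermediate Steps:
J = -3 (J = -1*3 = -3)
W(C, R) = -3 + 2*R (W(C, R) = (-3 + R) + R = -3 + 2*R)
P = 2475/4 (P = -165*(-3/4 - 3) = -165*(-15)/4 = -33*(-75/4) = 2475/4 ≈ 618.75)
P + W(14, 17)*404 = 2475/4 + (-3 + 2*17)*404 = 2475/4 + (-3 + 34)*404 = 2475/4 + 31*404 = 2475/4 + 12524 = 52571/4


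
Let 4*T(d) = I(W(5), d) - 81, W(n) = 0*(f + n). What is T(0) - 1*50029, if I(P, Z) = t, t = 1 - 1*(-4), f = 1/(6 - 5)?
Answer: -50048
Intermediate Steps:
f = 1 (f = 1/1 = 1)
W(n) = 0 (W(n) = 0*(1 + n) = 0)
t = 5 (t = 1 + 4 = 5)
I(P, Z) = 5
T(d) = -19 (T(d) = (5 - 81)/4 = (¼)*(-76) = -19)
T(0) - 1*50029 = -19 - 1*50029 = -19 - 50029 = -50048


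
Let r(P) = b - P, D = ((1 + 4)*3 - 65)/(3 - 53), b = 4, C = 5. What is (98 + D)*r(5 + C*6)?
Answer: -3069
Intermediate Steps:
D = 1 (D = (5*3 - 65)/(-50) = (15 - 65)*(-1/50) = -50*(-1/50) = 1)
r(P) = 4 - P
(98 + D)*r(5 + C*6) = (98 + 1)*(4 - (5 + 5*6)) = 99*(4 - (5 + 30)) = 99*(4 - 1*35) = 99*(4 - 35) = 99*(-31) = -3069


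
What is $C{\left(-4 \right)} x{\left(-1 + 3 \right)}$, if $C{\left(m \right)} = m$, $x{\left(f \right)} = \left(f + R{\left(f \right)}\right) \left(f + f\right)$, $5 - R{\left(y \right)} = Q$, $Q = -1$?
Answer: $-128$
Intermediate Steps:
$R{\left(y \right)} = 6$ ($R{\left(y \right)} = 5 - -1 = 5 + 1 = 6$)
$x{\left(f \right)} = 2 f \left(6 + f\right)$ ($x{\left(f \right)} = \left(f + 6\right) \left(f + f\right) = \left(6 + f\right) 2 f = 2 f \left(6 + f\right)$)
$C{\left(-4 \right)} x{\left(-1 + 3 \right)} = - 4 \cdot 2 \left(-1 + 3\right) \left(6 + \left(-1 + 3\right)\right) = - 4 \cdot 2 \cdot 2 \left(6 + 2\right) = - 4 \cdot 2 \cdot 2 \cdot 8 = \left(-4\right) 32 = -128$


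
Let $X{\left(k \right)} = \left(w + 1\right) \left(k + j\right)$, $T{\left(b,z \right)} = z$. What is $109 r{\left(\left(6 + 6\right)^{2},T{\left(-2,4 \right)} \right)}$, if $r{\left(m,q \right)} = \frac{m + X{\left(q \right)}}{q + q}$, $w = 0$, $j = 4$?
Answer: $2071$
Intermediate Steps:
$X{\left(k \right)} = 4 + k$ ($X{\left(k \right)} = \left(0 + 1\right) \left(k + 4\right) = 1 \left(4 + k\right) = 4 + k$)
$r{\left(m,q \right)} = \frac{4 + m + q}{2 q}$ ($r{\left(m,q \right)} = \frac{m + \left(4 + q\right)}{q + q} = \frac{4 + m + q}{2 q}$)
$109 r{\left(\left(6 + 6\right)^{2},T{\left(-2,4 \right)} \right)} = 109 \frac{4 + \left(6 + 6\right)^{2} + 4}{2 \cdot 4} = 109 \cdot \frac{1}{2} \cdot \frac{1}{4} \left(4 + 12^{2} + 4\right) = 109 \cdot \frac{1}{2} \cdot \frac{1}{4} \left(4 + 144 + 4\right) = 109 \cdot \frac{1}{2} \cdot \frac{1}{4} \cdot 152 = 109 \cdot 19 = 2071$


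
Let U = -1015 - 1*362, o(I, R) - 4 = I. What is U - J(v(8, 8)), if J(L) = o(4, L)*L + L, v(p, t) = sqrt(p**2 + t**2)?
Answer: -1377 - 72*sqrt(2) ≈ -1478.8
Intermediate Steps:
o(I, R) = 4 + I
U = -1377 (U = -1015 - 362 = -1377)
J(L) = 9*L (J(L) = (4 + 4)*L + L = 8*L + L = 9*L)
U - J(v(8, 8)) = -1377 - 9*sqrt(8**2 + 8**2) = -1377 - 9*sqrt(64 + 64) = -1377 - 9*sqrt(128) = -1377 - 9*8*sqrt(2) = -1377 - 72*sqrt(2)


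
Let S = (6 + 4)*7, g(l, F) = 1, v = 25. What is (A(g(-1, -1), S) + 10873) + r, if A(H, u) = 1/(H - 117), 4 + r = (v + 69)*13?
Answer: 1402555/116 ≈ 12091.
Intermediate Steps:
S = 70 (S = 10*7 = 70)
r = 1218 (r = -4 + (25 + 69)*13 = -4 + 94*13 = -4 + 1222 = 1218)
A(H, u) = 1/(-117 + H)
(A(g(-1, -1), S) + 10873) + r = (1/(-117 + 1) + 10873) + 1218 = (1/(-116) + 10873) + 1218 = (-1/116 + 10873) + 1218 = 1261267/116 + 1218 = 1402555/116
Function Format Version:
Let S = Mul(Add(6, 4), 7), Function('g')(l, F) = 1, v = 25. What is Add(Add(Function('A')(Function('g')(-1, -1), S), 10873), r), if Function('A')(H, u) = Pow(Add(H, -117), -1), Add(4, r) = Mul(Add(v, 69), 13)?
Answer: Rational(1402555, 116) ≈ 12091.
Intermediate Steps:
S = 70 (S = Mul(10, 7) = 70)
r = 1218 (r = Add(-4, Mul(Add(25, 69), 13)) = Add(-4, Mul(94, 13)) = Add(-4, 1222) = 1218)
Function('A')(H, u) = Pow(Add(-117, H), -1)
Add(Add(Function('A')(Function('g')(-1, -1), S), 10873), r) = Add(Add(Pow(Add(-117, 1), -1), 10873), 1218) = Add(Add(Pow(-116, -1), 10873), 1218) = Add(Add(Rational(-1, 116), 10873), 1218) = Add(Rational(1261267, 116), 1218) = Rational(1402555, 116)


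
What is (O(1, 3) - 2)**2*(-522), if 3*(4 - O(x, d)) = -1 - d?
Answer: -5800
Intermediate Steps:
O(x, d) = 13/3 + d/3 (O(x, d) = 4 - (-1 - d)/3 = 4 + (1/3 + d/3) = 13/3 + d/3)
(O(1, 3) - 2)**2*(-522) = ((13/3 + (1/3)*3) - 2)**2*(-522) = ((13/3 + 1) - 2)**2*(-522) = (16/3 - 2)**2*(-522) = (10/3)**2*(-522) = (100/9)*(-522) = -5800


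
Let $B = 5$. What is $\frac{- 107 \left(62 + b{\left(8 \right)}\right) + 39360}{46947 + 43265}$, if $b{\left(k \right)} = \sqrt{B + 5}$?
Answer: $\frac{16363}{45106} - \frac{107 \sqrt{10}}{90212} \approx 0.35902$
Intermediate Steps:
$b{\left(k \right)} = \sqrt{10}$ ($b{\left(k \right)} = \sqrt{5 + 5} = \sqrt{10}$)
$\frac{- 107 \left(62 + b{\left(8 \right)}\right) + 39360}{46947 + 43265} = \frac{- 107 \left(62 + \sqrt{10}\right) + 39360}{46947 + 43265} = \frac{\left(-6634 - 107 \sqrt{10}\right) + 39360}{90212} = \left(32726 - 107 \sqrt{10}\right) \frac{1}{90212} = \frac{16363}{45106} - \frac{107 \sqrt{10}}{90212}$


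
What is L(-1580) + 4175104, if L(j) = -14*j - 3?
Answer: 4197221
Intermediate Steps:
L(j) = -3 - 14*j
L(-1580) + 4175104 = (-3 - 14*(-1580)) + 4175104 = (-3 + 22120) + 4175104 = 22117 + 4175104 = 4197221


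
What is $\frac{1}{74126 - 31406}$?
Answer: $\frac{1}{42720} \approx 2.3408 \cdot 10^{-5}$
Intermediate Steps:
$\frac{1}{74126 - 31406} = \frac{1}{42720}$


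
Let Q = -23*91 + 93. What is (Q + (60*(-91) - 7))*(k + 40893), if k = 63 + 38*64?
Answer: -323978196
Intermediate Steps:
Q = -2000 (Q = -2093 + 93 = -2000)
k = 2495 (k = 63 + 2432 = 2495)
(Q + (60*(-91) - 7))*(k + 40893) = (-2000 + (60*(-91) - 7))*(2495 + 40893) = (-2000 + (-5460 - 7))*43388 = (-2000 - 5467)*43388 = -7467*43388 = -323978196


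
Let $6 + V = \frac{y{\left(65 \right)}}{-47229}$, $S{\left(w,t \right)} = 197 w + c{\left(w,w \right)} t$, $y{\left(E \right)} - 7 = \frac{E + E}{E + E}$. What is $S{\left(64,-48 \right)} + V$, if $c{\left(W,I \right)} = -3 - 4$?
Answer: $\frac{611048794}{47229} \approx 12938.0$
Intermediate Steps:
$c{\left(W,I \right)} = -7$ ($c{\left(W,I \right)} = -3 - 4 = -7$)
$y{\left(E \right)} = 8$ ($y{\left(E \right)} = 7 + \frac{E + E}{E + E} = 7 + \frac{2 E}{2 E} = 7 + 2 E \frac{1}{2 E} = 7 + 1 = 8$)
$S{\left(w,t \right)} = - 7 t + 197 w$ ($S{\left(w,t \right)} = 197 w - 7 t = - 7 t + 197 w$)
$V = - \frac{283382}{47229}$ ($V = -6 + \frac{8}{-47229} = -6 + 8 \left(- \frac{1}{47229}\right) = -6 - \frac{8}{47229} = - \frac{283382}{47229} \approx -6.0002$)
$S{\left(64,-48 \right)} + V = \left(\left(-7\right) \left(-48\right) + 197 \cdot 64\right) - \frac{283382}{47229} = \left(336 + 12608\right) - \frac{283382}{47229} = 12944 - \frac{283382}{47229} = \frac{611048794}{47229}$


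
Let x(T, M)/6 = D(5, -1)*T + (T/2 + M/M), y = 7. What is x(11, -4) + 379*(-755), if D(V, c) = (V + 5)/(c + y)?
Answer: -285996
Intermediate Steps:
D(V, c) = (5 + V)/(7 + c) (D(V, c) = (V + 5)/(c + 7) = (5 + V)/(7 + c))
x(T, M) = 6 + 13*T (x(T, M) = 6*(((5 + 5)/(7 - 1))*T + (T/2 + M/M)) = 6*((10/6)*T + (T*(½) + 1)) = 6*(((⅙)*10)*T + (T/2 + 1)) = 6*(5*T/3 + (1 + T/2)) = 6*(1 + 13*T/6) = 6 + 13*T)
x(11, -4) + 379*(-755) = (6 + 13*11) + 379*(-755) = (6 + 143) - 286145 = 149 - 286145 = -285996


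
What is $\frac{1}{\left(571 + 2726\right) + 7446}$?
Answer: $\frac{1}{10743} \approx 9.3084 \cdot 10^{-5}$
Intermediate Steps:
$\frac{1}{\left(571 + 2726\right) + 7446} = \frac{1}{3297 + 7446} = \frac{1}{10743}$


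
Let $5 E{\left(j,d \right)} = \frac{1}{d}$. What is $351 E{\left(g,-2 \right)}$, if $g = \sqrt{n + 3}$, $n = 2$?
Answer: $- \frac{351}{10} \approx -35.1$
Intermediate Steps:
$g = \sqrt{5}$ ($g = \sqrt{2 + 3} = \sqrt{5} \approx 2.2361$)
$E{\left(j,d \right)} = \frac{1}{5 d}$
$351 E{\left(g,-2 \right)} = 351 \frac{1}{5 \left(-2\right)} = 351 \cdot \frac{1}{5} \left(- \frac{1}{2}\right) = 351 \left(- \frac{1}{10}\right) = - \frac{351}{10}$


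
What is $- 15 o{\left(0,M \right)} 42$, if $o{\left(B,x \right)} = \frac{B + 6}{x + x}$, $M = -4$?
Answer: $\frac{945}{2} \approx 472.5$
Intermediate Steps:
$o{\left(B,x \right)} = \frac{6 + B}{2 x}$
$- 15 o{\left(0,M \right)} 42 = - 15 \frac{6 + 0}{2 \left(-4\right)} 42 = - 15 \cdot \frac{1}{2} \left(- \frac{1}{4}\right) 6 \cdot 42 = \left(-15\right) \left(- \frac{3}{4}\right) 42 = \frac{45}{4} \cdot 42 = \frac{945}{2}$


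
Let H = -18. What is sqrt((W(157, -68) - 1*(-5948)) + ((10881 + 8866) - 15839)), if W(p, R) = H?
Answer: sqrt(9838) ≈ 99.187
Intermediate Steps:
W(p, R) = -18
sqrt((W(157, -68) - 1*(-5948)) + ((10881 + 8866) - 15839)) = sqrt((-18 - 1*(-5948)) + ((10881 + 8866) - 15839)) = sqrt((-18 + 5948) + (19747 - 15839)) = sqrt(5930 + 3908) = sqrt(9838)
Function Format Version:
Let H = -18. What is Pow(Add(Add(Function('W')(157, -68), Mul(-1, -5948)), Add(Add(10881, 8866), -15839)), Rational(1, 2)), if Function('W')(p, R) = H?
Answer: Pow(9838, Rational(1, 2)) ≈ 99.187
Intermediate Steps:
Function('W')(p, R) = -18
Pow(Add(Add(Function('W')(157, -68), Mul(-1, -5948)), Add(Add(10881, 8866), -15839)), Rational(1, 2)) = Pow(Add(Add(-18, Mul(-1, -5948)), Add(Add(10881, 8866), -15839)), Rational(1, 2)) = Pow(Add(Add(-18, 5948), Add(19747, -15839)), Rational(1, 2)) = Pow(Add(5930, 3908), Rational(1, 2)) = Pow(9838, Rational(1, 2))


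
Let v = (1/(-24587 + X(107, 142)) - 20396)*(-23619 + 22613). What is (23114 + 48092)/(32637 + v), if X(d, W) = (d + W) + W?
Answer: 861450188/248626155777 ≈ 0.0034648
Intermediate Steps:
X(d, W) = d + 2*W (X(d, W) = (W + d) + W = d + 2*W)
v = 248231313351/12098 (v = (1/(-24587 + (107 + 2*142)) - 20396)*(-23619 + 22613) = (1/(-24587 + (107 + 284)) - 20396)*(-1006) = (1/(-24587 + 391) - 20396)*(-1006) = (1/(-24196) - 20396)*(-1006) = (-1/24196 - 20396)*(-1006) = -493501617/24196*(-1006) = 248231313351/12098 ≈ 2.0518e+7)
(23114 + 48092)/(32637 + v) = (23114 + 48092)/(32637 + 248231313351/12098) = 71206/(248626155777/12098) = 71206*(12098/248626155777) = 861450188/248626155777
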